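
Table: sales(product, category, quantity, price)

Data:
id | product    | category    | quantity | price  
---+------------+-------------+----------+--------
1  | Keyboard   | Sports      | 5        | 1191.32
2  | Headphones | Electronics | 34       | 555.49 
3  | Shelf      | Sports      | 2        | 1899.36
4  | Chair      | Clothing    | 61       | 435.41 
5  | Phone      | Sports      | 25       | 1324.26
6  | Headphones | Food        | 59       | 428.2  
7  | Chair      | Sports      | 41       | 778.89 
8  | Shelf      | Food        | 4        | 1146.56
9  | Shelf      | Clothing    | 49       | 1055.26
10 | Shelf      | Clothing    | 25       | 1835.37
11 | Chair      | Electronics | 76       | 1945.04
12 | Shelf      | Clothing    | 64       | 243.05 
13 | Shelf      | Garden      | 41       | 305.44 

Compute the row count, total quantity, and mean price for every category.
SELECT category,
       COUNT(*) as cnt,
       SUM(quantity) as total_quantity,
       AVG(price) as avg_price
FROM sales
GROUP BY category

Result:
  Clothing: 4 records, 199 total quantity, 892.27 avg price
  Electronics: 2 records, 110 total quantity, 1250.27 avg price
  Food: 2 records, 63 total quantity, 787.38 avg price
  Garden: 1 records, 41 total quantity, 305.44 avg price
  Sports: 4 records, 73 total quantity, 1298.46 avg price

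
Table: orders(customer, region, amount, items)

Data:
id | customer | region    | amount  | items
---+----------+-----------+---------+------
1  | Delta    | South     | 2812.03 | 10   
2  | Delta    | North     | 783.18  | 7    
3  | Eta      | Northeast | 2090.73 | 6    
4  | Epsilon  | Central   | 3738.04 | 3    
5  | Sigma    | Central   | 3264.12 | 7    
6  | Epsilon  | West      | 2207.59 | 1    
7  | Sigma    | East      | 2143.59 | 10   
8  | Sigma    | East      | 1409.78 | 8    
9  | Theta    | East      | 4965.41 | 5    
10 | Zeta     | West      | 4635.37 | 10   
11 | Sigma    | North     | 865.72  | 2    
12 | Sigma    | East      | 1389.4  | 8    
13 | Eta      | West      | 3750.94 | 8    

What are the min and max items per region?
SELECT region, MIN(items), MAX(items)
FROM orders
GROUP BY region

Result:
  Central: min=3, max=7
  East: min=5, max=10
  North: min=2, max=7
  Northeast: min=6, max=6
  South: min=10, max=10
  West: min=1, max=10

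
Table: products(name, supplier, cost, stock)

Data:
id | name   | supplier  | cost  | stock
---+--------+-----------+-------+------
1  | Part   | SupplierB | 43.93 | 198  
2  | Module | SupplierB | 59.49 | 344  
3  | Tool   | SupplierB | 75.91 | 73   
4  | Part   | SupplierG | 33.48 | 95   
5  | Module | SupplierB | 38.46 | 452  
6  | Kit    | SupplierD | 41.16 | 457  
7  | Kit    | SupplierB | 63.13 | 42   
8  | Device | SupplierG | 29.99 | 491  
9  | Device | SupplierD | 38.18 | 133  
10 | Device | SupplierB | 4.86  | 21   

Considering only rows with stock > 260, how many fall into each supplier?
SELECT supplier, COUNT(*)
FROM products
WHERE stock > 260
GROUP BY supplier

Note: WHERE filters rows before grouping.

Result:
  SupplierB: 2
  SupplierD: 1
  SupplierG: 1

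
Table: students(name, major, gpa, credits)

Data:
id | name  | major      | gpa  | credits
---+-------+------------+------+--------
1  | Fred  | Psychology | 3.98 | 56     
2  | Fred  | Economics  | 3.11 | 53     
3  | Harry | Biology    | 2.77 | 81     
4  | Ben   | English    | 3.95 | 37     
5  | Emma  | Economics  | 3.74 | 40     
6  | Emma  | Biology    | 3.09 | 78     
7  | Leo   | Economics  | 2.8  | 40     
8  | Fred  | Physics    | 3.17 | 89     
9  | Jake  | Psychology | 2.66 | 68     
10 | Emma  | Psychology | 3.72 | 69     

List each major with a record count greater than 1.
SELECT major, COUNT(*) as cnt
FROM students
GROUP BY major
HAVING COUNT(*) > 1

Result:
  Biology: 2
  Economics: 3
  Psychology: 3

Note: HAVING filters groups after aggregation, WHERE filters rows before.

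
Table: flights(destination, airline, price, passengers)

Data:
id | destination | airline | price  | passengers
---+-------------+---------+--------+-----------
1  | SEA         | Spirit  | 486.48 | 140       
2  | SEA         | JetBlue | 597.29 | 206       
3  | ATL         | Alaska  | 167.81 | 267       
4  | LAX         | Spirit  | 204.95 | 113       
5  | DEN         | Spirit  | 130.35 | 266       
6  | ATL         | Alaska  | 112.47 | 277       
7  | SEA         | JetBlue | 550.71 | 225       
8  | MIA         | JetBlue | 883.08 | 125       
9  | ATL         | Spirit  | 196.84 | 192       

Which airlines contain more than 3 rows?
SELECT airline, COUNT(*) as cnt
FROM flights
GROUP BY airline
HAVING COUNT(*) > 3

Result:
  Spirit: 4

Note: HAVING filters groups after aggregation, WHERE filters rows before.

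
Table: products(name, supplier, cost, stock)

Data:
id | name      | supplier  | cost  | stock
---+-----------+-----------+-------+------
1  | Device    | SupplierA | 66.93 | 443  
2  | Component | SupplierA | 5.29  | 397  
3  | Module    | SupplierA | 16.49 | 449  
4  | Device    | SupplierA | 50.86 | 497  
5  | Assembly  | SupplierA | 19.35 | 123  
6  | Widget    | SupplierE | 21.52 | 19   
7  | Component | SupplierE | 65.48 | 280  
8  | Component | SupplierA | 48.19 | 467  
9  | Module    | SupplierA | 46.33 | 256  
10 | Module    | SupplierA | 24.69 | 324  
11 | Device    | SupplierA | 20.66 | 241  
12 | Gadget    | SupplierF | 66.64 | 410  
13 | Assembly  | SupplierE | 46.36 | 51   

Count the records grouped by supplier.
SELECT supplier, COUNT(*) as count
FROM products
GROUP BY supplier

Result:
  SupplierA: 9
  SupplierE: 3
  SupplierF: 1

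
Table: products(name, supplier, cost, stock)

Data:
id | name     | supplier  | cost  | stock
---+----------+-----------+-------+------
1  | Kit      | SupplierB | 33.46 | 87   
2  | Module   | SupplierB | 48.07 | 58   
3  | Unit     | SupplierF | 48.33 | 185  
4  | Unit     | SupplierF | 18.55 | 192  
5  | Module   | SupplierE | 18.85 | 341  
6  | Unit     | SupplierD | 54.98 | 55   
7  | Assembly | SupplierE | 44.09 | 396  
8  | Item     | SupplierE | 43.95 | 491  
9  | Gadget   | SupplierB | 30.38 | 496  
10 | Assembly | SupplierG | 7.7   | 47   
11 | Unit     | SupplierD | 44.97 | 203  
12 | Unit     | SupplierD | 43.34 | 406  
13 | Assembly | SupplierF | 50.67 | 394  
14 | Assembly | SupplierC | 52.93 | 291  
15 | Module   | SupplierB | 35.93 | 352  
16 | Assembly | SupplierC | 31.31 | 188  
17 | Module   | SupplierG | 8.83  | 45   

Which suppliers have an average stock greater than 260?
SELECT supplier, AVG(stock)
FROM products
GROUP BY supplier
HAVING AVG(stock) > 260

Result:
  SupplierE: avg=409.33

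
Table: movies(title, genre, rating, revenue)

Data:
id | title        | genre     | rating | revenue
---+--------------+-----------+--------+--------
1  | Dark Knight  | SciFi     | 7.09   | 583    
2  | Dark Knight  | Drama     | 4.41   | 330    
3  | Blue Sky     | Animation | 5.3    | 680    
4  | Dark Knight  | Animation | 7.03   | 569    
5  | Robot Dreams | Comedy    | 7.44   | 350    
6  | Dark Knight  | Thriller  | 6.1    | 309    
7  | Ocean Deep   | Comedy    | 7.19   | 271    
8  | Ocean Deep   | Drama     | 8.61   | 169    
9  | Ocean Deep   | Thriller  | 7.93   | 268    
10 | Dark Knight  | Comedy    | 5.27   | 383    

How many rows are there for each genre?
SELECT genre, COUNT(*) as count
FROM movies
GROUP BY genre

Result:
  Animation: 2
  Comedy: 3
  Drama: 2
  SciFi: 1
  Thriller: 2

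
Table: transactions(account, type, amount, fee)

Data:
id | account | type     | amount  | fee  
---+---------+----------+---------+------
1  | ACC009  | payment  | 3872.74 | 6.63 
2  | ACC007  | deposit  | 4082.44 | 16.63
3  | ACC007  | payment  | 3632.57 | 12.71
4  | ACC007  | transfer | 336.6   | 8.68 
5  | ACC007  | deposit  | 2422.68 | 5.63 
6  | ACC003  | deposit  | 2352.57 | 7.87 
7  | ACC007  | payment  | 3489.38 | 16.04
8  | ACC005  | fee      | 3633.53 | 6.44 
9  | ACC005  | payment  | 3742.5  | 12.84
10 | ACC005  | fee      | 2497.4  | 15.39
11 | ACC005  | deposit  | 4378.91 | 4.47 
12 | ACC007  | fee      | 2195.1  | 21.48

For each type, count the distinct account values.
SELECT type, COUNT(DISTINCT account)
FROM transactions
GROUP BY type

Result:
  deposit: 3 distinct
  fee: 2 distinct
  payment: 3 distinct
  transfer: 1 distinct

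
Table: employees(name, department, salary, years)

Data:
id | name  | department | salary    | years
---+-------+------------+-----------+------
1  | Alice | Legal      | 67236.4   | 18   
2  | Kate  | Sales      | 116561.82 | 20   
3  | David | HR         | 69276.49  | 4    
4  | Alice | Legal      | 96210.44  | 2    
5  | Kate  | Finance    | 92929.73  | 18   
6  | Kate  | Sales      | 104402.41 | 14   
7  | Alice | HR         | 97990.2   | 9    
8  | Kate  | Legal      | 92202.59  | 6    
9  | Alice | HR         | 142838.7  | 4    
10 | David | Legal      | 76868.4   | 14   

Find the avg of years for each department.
SELECT department, AVG(years) as result
FROM employees
GROUP BY department

Result:
  Finance: 18.00
  HR: 5.67
  Legal: 10.00
  Sales: 17.00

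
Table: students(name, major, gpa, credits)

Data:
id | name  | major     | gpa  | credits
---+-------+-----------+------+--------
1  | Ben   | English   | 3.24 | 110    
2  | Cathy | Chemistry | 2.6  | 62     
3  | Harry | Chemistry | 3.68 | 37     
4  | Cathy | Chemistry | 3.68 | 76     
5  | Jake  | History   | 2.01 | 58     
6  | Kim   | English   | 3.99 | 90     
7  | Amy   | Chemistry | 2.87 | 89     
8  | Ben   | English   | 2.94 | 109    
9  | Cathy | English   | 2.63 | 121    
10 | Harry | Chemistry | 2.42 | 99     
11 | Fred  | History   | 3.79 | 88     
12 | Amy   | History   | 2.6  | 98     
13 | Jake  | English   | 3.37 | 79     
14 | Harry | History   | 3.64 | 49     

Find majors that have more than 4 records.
SELECT major, COUNT(*) as cnt
FROM students
GROUP BY major
HAVING COUNT(*) > 4

Result:
  Chemistry: 5
  English: 5

Note: HAVING filters groups after aggregation, WHERE filters rows before.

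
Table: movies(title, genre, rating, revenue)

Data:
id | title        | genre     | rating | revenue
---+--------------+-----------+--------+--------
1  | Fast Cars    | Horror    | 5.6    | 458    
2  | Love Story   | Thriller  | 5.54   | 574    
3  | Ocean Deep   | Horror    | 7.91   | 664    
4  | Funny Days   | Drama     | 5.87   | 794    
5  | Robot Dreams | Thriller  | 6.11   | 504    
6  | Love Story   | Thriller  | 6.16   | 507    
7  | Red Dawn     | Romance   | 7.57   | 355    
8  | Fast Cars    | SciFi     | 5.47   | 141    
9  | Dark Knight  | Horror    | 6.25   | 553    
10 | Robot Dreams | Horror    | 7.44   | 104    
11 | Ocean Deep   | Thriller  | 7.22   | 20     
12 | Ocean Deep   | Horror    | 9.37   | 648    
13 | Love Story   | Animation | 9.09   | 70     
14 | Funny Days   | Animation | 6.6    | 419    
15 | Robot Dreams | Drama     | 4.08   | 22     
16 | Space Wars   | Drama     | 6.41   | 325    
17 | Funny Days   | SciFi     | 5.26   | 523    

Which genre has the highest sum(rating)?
SELECT genre, SUM(rating) as val
FROM movies
GROUP BY genre
ORDER BY val DESC
LIMIT 1

Result: Horror with sum(rating) = 36.57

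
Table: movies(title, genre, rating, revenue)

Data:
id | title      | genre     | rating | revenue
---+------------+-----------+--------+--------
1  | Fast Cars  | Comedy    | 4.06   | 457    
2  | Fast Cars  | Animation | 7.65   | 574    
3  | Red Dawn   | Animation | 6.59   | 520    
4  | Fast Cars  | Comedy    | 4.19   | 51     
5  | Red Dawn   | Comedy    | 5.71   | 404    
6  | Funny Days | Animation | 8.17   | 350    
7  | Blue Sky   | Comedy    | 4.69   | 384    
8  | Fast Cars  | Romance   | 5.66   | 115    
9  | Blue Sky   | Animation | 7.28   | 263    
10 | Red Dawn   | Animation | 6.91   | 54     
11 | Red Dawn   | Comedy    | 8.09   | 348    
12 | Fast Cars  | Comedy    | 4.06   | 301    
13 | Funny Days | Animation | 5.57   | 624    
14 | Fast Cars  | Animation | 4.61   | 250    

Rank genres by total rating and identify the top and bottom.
SELECT genre, SUM(rating)
FROM movies
GROUP BY genre
ORDER BY SUM(rating)

All groups:
  Romance: 5.66
  Comedy: 30.80
  Animation: 46.78

Highest: Animation (46.78)
Lowest: Romance (5.66)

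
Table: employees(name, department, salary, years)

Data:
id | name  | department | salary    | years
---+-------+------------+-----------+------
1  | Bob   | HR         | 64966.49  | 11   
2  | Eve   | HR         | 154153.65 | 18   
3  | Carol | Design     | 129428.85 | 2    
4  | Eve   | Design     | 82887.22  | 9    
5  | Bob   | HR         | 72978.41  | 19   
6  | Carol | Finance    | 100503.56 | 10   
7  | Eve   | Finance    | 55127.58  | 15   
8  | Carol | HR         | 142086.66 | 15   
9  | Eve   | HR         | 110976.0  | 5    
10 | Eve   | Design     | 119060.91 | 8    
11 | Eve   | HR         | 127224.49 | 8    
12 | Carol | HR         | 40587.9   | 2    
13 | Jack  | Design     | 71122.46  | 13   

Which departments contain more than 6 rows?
SELECT department, COUNT(*) as cnt
FROM employees
GROUP BY department
HAVING COUNT(*) > 6

Result:
  HR: 7

Note: HAVING filters groups after aggregation, WHERE filters rows before.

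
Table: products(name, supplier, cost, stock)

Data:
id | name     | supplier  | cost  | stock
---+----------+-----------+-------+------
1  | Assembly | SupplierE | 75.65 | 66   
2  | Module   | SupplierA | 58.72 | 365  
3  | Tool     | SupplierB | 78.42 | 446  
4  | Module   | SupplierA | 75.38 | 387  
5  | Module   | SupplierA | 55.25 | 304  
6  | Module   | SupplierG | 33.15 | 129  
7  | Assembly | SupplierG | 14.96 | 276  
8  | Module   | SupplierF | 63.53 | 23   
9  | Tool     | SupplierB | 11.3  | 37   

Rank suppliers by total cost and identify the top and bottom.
SELECT supplier, SUM(cost)
FROM products
GROUP BY supplier
ORDER BY SUM(cost)

All groups:
  SupplierG: 48.11
  SupplierF: 63.53
  SupplierE: 75.65
  SupplierB: 89.72
  SupplierA: 189.35

Highest: SupplierA (189.35)
Lowest: SupplierG (48.11)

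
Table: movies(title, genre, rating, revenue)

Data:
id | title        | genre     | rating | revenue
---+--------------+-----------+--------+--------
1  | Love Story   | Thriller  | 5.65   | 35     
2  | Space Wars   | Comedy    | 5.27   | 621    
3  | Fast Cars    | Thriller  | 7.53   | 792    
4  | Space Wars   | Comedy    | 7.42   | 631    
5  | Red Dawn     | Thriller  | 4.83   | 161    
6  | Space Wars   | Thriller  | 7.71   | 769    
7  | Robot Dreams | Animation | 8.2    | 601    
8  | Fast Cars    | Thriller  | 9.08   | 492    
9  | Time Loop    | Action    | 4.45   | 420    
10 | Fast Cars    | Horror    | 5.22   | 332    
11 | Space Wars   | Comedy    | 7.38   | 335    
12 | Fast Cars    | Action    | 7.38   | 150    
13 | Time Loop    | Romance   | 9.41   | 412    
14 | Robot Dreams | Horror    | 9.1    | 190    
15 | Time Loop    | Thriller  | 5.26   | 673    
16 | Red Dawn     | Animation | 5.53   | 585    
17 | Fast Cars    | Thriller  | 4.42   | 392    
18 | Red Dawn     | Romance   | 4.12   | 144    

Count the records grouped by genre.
SELECT genre, COUNT(*) as count
FROM movies
GROUP BY genre

Result:
  Action: 2
  Animation: 2
  Comedy: 3
  Horror: 2
  Romance: 2
  Thriller: 7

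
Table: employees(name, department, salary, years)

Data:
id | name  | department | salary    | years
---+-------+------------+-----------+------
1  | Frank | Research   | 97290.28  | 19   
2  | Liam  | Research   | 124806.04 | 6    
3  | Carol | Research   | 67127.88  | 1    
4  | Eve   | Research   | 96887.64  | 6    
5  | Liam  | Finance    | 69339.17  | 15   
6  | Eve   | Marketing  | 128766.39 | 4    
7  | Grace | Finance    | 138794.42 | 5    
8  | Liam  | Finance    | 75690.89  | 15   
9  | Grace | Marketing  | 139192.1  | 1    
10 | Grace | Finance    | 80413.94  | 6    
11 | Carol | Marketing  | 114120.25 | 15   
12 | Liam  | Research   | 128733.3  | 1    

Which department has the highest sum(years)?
SELECT department, SUM(years) as val
FROM employees
GROUP BY department
ORDER BY val DESC
LIMIT 1

Result: Finance with sum(years) = 41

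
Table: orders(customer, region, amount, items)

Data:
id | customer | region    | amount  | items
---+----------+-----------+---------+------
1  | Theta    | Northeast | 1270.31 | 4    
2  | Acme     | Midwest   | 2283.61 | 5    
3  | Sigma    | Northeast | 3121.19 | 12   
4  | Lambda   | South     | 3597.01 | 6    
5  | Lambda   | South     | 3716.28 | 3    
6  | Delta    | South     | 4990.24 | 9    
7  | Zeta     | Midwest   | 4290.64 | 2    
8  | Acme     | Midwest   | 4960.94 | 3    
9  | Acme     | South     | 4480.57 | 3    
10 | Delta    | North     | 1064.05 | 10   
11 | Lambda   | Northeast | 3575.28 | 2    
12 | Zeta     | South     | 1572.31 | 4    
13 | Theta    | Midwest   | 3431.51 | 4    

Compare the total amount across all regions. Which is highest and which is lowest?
SELECT region, SUM(amount)
FROM orders
GROUP BY region
ORDER BY SUM(amount)

All groups:
  North: 1064.05
  Northeast: 7966.78
  Midwest: 14966.70
  South: 18356.41

Highest: South (18356.41)
Lowest: North (1064.05)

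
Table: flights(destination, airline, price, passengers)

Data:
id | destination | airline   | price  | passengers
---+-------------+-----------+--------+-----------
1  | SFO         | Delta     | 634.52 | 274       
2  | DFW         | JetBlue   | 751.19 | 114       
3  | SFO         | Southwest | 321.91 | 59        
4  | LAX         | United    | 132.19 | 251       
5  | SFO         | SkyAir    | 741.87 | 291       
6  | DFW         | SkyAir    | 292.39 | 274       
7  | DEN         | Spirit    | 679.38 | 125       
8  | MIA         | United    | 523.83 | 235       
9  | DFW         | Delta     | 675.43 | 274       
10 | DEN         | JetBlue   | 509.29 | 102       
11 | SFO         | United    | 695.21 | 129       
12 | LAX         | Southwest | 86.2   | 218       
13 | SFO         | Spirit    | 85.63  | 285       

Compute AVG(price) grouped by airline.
SELECT airline, AVG(price) as result
FROM flights
GROUP BY airline

Result:
  Delta: 654.98
  JetBlue: 630.24
  SkyAir: 517.13
  Southwest: 204.06
  Spirit: 382.51
  United: 450.41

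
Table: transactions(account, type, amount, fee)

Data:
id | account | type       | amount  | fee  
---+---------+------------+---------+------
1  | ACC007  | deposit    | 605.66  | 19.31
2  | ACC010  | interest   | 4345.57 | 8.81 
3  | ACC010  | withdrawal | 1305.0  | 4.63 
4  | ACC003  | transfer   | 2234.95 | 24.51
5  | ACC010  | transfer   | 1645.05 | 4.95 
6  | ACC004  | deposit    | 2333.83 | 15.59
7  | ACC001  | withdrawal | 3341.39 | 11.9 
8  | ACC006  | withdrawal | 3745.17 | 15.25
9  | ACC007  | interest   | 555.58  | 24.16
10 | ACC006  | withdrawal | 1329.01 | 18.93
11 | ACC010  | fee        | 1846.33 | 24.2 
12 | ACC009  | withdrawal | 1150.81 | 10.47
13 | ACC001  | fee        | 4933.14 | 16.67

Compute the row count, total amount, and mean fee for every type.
SELECT type,
       COUNT(*) as cnt,
       SUM(amount) as total_amount,
       AVG(fee) as avg_fee
FROM transactions
GROUP BY type

Result:
  deposit: 2 records, 2939.49 total amount, 17.45 avg fee
  fee: 2 records, 6779.47 total amount, 20.44 avg fee
  interest: 2 records, 4901.15 total amount, 16.49 avg fee
  transfer: 2 records, 3880.00 total amount, 14.73 avg fee
  withdrawal: 5 records, 10871.38 total amount, 12.24 avg fee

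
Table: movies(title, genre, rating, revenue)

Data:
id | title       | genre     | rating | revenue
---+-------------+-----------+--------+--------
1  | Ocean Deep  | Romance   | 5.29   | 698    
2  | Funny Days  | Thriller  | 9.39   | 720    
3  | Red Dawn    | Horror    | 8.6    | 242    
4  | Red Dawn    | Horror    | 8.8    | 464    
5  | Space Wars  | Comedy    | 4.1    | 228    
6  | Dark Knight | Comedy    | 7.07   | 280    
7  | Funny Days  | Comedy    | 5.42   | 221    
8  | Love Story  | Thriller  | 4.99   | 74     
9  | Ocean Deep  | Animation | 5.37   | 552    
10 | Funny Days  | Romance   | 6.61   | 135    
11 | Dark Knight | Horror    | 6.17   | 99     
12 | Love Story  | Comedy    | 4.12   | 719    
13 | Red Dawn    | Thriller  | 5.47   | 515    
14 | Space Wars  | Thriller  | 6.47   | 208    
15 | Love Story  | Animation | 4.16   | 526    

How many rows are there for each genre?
SELECT genre, COUNT(*) as count
FROM movies
GROUP BY genre

Result:
  Animation: 2
  Comedy: 4
  Horror: 3
  Romance: 2
  Thriller: 4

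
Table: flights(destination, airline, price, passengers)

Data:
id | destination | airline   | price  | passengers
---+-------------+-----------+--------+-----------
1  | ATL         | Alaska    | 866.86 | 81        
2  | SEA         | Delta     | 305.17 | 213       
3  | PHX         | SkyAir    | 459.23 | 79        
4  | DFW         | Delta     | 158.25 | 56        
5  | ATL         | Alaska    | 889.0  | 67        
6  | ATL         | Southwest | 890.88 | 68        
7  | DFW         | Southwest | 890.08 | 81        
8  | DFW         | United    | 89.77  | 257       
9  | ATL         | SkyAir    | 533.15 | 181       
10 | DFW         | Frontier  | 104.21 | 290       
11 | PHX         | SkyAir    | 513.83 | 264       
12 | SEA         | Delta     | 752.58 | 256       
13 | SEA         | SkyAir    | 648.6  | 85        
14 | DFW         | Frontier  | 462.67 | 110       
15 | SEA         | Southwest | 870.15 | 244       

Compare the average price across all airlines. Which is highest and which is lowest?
SELECT airline, AVG(price)
FROM flights
GROUP BY airline
ORDER BY AVG(price)

All groups:
  United: 89.77
  Frontier: 283.44
  Delta: 405.33
  SkyAir: 538.70
  Alaska: 877.93
  Southwest: 883.70

Highest: Southwest (883.70)
Lowest: United (89.77)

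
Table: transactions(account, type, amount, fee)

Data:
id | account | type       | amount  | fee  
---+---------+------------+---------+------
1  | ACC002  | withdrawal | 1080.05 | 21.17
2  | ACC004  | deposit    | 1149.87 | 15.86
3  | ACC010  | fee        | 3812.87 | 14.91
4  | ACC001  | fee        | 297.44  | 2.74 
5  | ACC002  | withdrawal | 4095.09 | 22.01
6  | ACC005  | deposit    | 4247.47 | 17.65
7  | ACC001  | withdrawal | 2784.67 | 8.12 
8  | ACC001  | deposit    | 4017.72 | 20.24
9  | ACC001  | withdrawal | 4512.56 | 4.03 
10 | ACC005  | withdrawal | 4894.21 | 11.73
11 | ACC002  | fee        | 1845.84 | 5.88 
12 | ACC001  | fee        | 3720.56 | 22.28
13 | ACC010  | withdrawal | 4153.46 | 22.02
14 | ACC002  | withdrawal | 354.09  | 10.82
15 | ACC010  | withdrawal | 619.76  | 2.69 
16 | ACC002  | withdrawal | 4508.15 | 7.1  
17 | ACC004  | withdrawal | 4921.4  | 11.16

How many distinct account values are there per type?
SELECT type, COUNT(DISTINCT account)
FROM transactions
GROUP BY type

Result:
  deposit: 3 distinct
  fee: 3 distinct
  withdrawal: 5 distinct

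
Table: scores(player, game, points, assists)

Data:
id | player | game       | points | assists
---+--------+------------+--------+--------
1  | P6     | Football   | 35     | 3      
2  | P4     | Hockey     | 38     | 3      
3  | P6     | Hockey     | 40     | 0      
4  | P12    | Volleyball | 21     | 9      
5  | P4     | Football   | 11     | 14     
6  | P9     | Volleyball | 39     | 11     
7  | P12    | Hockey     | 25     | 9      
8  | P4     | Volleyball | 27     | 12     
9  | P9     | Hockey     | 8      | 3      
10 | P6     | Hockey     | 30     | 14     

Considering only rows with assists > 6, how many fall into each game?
SELECT game, COUNT(*)
FROM scores
WHERE assists > 6
GROUP BY game

Note: WHERE filters rows before grouping.

Result:
  Football: 1
  Hockey: 2
  Volleyball: 3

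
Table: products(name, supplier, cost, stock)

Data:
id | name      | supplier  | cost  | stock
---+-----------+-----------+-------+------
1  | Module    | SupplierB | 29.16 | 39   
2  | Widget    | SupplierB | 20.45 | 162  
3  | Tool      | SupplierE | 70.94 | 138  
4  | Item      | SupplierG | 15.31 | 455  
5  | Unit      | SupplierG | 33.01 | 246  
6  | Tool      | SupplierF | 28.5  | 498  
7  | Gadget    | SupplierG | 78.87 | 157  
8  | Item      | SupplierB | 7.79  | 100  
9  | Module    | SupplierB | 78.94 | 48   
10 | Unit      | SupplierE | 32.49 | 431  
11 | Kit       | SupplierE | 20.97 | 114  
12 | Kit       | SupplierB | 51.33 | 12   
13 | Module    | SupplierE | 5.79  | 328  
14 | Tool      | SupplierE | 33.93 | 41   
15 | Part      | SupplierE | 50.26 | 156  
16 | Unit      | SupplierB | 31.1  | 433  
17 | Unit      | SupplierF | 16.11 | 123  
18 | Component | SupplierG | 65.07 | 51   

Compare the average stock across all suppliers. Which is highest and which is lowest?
SELECT supplier, AVG(stock)
FROM products
GROUP BY supplier
ORDER BY AVG(stock)

All groups:
  SupplierB: 132.33
  SupplierE: 201.33
  SupplierG: 227.25
  SupplierF: 310.50

Highest: SupplierF (310.50)
Lowest: SupplierB (132.33)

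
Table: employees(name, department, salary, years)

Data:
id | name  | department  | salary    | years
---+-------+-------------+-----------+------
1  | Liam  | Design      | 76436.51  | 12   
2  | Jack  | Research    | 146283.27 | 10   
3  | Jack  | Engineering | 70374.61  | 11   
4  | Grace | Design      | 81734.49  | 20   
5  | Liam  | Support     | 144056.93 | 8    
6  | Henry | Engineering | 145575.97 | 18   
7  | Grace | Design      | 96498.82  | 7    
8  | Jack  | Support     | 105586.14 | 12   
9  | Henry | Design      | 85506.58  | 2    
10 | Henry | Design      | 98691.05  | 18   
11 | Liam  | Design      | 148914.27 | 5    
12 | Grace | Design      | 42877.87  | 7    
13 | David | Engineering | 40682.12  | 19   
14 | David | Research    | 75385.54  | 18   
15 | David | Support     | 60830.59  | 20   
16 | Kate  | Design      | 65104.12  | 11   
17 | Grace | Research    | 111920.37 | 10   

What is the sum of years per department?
SELECT department, SUM(years) as result
FROM employees
GROUP BY department

Result:
  Design: 82
  Engineering: 48
  Research: 38
  Support: 40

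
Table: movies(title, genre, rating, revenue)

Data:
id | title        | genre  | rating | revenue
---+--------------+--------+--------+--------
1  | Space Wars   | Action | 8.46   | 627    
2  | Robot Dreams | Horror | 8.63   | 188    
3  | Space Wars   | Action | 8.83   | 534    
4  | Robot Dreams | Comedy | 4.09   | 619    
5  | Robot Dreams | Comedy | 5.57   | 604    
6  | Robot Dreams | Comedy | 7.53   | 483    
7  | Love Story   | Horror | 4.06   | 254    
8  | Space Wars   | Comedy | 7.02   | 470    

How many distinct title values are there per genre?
SELECT genre, COUNT(DISTINCT title)
FROM movies
GROUP BY genre

Result:
  Action: 1 distinct
  Comedy: 2 distinct
  Horror: 2 distinct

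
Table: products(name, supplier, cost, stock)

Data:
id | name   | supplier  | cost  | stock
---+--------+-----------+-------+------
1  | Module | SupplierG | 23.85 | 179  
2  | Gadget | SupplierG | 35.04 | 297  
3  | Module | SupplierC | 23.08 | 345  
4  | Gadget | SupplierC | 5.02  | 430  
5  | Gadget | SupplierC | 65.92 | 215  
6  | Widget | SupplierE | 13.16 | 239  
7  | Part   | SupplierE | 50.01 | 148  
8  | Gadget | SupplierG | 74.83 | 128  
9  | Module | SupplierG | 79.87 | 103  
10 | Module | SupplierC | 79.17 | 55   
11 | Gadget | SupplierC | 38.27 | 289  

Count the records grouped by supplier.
SELECT supplier, COUNT(*) as count
FROM products
GROUP BY supplier

Result:
  SupplierC: 5
  SupplierE: 2
  SupplierG: 4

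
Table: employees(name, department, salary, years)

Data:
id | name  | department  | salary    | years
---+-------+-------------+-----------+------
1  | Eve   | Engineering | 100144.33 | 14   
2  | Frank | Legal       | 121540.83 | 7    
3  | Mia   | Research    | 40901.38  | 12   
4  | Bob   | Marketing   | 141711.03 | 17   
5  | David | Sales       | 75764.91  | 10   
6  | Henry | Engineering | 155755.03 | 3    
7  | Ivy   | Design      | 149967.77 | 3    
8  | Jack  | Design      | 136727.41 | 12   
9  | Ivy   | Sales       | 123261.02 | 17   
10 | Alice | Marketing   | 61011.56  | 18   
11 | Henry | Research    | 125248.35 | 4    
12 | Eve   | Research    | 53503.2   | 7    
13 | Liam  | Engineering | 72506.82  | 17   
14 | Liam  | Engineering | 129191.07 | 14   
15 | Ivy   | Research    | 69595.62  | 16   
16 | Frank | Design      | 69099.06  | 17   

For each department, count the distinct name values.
SELECT department, COUNT(DISTINCT name)
FROM employees
GROUP BY department

Result:
  Design: 3 distinct
  Engineering: 3 distinct
  Legal: 1 distinct
  Marketing: 2 distinct
  Research: 4 distinct
  Sales: 2 distinct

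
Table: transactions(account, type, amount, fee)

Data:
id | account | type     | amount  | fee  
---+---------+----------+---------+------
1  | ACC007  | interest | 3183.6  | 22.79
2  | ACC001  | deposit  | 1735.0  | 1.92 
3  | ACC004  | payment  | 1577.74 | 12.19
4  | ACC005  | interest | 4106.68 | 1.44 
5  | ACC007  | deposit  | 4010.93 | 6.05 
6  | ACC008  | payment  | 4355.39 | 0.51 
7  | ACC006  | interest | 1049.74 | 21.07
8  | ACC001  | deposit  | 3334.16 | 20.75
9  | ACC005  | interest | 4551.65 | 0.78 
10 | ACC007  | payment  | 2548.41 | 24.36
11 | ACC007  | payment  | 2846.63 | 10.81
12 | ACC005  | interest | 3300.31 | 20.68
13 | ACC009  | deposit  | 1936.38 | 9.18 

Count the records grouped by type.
SELECT type, COUNT(*) as count
FROM transactions
GROUP BY type

Result:
  deposit: 4
  interest: 5
  payment: 4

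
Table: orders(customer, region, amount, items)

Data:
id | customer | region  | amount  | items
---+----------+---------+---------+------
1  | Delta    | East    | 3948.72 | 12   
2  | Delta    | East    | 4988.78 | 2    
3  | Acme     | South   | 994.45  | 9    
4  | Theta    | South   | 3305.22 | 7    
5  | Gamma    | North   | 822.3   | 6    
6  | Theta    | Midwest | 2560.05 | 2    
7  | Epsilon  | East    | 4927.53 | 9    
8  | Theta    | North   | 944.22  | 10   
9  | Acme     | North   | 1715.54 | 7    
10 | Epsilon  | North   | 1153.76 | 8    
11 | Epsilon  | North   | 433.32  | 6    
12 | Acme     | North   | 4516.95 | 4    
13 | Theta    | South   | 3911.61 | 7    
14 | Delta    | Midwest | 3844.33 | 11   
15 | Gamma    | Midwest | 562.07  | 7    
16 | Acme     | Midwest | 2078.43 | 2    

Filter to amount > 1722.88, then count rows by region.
SELECT region, COUNT(*)
FROM orders
WHERE amount > 1722.88
GROUP BY region

Note: WHERE filters rows before grouping.

Result:
  East: 3
  Midwest: 3
  North: 1
  South: 2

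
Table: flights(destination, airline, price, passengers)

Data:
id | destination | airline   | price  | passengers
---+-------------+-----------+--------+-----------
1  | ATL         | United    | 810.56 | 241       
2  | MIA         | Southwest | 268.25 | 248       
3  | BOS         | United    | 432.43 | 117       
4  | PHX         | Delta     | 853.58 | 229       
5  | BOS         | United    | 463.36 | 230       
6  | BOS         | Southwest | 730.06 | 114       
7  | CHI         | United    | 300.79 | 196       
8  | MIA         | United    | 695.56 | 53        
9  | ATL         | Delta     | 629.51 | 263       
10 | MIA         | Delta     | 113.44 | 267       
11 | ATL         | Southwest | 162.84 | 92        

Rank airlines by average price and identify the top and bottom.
SELECT airline, AVG(price)
FROM flights
GROUP BY airline
ORDER BY AVG(price)

All groups:
  Southwest: 387.05
  Delta: 532.18
  United: 540.54

Highest: United (540.54)
Lowest: Southwest (387.05)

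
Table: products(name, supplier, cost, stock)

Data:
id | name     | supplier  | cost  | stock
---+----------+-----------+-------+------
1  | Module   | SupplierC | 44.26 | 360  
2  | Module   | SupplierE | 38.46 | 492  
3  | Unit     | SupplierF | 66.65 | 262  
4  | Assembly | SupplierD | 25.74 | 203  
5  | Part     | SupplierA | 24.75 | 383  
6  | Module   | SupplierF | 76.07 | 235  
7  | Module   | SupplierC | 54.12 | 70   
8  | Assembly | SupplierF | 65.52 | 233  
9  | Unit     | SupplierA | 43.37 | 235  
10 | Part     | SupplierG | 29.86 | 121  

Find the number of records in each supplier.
SELECT supplier, COUNT(*) as count
FROM products
GROUP BY supplier

Result:
  SupplierA: 2
  SupplierC: 2
  SupplierD: 1
  SupplierE: 1
  SupplierF: 3
  SupplierG: 1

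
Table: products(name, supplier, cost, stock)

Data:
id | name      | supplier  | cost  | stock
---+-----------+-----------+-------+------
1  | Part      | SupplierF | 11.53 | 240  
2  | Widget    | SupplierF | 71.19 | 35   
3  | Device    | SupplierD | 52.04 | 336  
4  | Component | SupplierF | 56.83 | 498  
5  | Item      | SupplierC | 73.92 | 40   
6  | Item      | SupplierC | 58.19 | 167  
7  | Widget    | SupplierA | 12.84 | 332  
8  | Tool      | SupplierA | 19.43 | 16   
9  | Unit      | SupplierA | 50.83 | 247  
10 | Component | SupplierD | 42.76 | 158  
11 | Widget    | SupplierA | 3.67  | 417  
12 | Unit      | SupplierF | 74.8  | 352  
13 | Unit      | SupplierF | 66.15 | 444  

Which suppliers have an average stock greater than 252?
SELECT supplier, AVG(stock)
FROM products
GROUP BY supplier
HAVING AVG(stock) > 252

Result:
  SupplierA: avg=253.00
  SupplierF: avg=313.80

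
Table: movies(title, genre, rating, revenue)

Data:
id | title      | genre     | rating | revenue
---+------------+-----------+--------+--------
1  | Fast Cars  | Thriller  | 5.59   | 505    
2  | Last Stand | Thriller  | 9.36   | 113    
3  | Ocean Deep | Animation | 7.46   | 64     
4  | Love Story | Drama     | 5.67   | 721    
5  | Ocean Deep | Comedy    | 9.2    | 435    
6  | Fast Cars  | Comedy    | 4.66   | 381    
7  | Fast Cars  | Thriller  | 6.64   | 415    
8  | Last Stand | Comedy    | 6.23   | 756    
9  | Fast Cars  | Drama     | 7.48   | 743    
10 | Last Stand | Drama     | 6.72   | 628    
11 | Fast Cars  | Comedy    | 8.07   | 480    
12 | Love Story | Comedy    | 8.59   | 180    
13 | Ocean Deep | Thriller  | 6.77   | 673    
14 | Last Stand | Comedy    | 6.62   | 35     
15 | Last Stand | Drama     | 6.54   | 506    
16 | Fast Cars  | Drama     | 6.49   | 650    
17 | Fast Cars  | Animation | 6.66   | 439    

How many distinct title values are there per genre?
SELECT genre, COUNT(DISTINCT title)
FROM movies
GROUP BY genre

Result:
  Animation: 2 distinct
  Comedy: 4 distinct
  Drama: 3 distinct
  Thriller: 3 distinct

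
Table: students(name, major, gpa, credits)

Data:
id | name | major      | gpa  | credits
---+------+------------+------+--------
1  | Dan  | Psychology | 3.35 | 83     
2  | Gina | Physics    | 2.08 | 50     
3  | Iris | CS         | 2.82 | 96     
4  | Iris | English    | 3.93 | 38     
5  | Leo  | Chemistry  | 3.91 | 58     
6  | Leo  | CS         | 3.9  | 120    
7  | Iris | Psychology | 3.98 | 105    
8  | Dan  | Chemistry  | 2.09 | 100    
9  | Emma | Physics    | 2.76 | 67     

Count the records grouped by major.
SELECT major, COUNT(*) as count
FROM students
GROUP BY major

Result:
  CS: 2
  Chemistry: 2
  English: 1
  Physics: 2
  Psychology: 2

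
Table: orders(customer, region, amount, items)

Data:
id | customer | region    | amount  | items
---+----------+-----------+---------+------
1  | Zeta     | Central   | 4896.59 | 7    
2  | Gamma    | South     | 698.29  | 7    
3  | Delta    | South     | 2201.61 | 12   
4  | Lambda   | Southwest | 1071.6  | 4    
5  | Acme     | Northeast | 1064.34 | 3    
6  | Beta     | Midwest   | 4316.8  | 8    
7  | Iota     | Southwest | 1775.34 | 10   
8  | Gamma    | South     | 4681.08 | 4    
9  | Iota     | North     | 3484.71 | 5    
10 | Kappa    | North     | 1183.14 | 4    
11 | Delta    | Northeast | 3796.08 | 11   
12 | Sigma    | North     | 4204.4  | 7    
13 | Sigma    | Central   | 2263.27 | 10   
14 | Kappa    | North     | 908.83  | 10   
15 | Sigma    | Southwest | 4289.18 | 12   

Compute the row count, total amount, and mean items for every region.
SELECT region,
       COUNT(*) as cnt,
       SUM(amount) as total_amount,
       AVG(items) as avg_items
FROM orders
GROUP BY region

Result:
  Central: 2 records, 7159.86 total amount, 8.50 avg items
  Midwest: 1 records, 4316.80 total amount, 8.00 avg items
  North: 4 records, 9781.08 total amount, 6.50 avg items
  Northeast: 2 records, 4860.42 total amount, 7.00 avg items
  South: 3 records, 7580.98 total amount, 7.67 avg items
  Southwest: 3 records, 7136.12 total amount, 8.67 avg items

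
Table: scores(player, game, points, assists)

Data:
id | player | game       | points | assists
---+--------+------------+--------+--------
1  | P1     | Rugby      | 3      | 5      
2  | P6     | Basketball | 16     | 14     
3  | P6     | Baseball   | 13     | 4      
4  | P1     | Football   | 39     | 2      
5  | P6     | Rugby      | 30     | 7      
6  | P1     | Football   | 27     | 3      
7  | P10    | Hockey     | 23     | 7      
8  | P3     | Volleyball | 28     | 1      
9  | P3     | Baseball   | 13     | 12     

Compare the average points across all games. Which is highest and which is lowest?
SELECT game, AVG(points)
FROM scores
GROUP BY game
ORDER BY AVG(points)

All groups:
  Baseball: 13.00
  Basketball: 16.00
  Rugby: 16.50
  Hockey: 23.00
  Volleyball: 28.00
  Football: 33.00

Highest: Football (33.00)
Lowest: Baseball (13.00)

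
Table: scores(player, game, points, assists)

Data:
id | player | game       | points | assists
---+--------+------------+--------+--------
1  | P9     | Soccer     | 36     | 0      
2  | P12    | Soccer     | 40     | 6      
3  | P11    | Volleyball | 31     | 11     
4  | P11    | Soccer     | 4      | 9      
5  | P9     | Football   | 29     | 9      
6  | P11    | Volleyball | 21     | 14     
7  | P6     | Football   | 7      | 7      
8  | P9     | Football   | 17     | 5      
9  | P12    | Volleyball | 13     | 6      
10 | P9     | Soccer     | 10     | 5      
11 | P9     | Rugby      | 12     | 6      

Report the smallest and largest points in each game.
SELECT game, MIN(points), MAX(points)
FROM scores
GROUP BY game

Result:
  Football: min=7, max=29
  Rugby: min=12, max=12
  Soccer: min=4, max=40
  Volleyball: min=13, max=31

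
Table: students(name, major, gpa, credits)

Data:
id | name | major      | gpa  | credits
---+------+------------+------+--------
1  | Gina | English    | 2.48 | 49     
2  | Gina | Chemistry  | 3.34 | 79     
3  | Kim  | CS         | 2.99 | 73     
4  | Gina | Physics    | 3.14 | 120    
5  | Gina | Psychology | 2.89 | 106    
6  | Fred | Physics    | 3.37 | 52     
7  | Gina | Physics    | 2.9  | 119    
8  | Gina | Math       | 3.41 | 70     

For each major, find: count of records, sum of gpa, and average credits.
SELECT major,
       COUNT(*) as cnt,
       SUM(gpa) as total_gpa,
       AVG(credits) as avg_credits
FROM students
GROUP BY major

Result:
  CS: 1 records, 2.99 total gpa, 73.00 avg credits
  Chemistry: 1 records, 3.34 total gpa, 79.00 avg credits
  English: 1 records, 2.48 total gpa, 49.00 avg credits
  Math: 1 records, 3.41 total gpa, 70.00 avg credits
  Physics: 3 records, 9.41 total gpa, 97.00 avg credits
  Psychology: 1 records, 2.89 total gpa, 106.00 avg credits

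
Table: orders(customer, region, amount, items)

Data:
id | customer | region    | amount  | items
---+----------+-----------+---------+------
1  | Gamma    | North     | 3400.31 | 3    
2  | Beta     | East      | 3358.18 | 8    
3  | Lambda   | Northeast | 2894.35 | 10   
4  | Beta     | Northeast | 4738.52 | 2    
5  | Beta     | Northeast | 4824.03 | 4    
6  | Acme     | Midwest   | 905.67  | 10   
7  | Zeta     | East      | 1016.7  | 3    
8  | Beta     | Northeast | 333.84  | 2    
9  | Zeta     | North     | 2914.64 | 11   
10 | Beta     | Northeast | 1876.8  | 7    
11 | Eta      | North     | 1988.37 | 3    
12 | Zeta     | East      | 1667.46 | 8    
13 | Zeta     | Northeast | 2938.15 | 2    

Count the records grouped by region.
SELECT region, COUNT(*) as count
FROM orders
GROUP BY region

Result:
  East: 3
  Midwest: 1
  North: 3
  Northeast: 6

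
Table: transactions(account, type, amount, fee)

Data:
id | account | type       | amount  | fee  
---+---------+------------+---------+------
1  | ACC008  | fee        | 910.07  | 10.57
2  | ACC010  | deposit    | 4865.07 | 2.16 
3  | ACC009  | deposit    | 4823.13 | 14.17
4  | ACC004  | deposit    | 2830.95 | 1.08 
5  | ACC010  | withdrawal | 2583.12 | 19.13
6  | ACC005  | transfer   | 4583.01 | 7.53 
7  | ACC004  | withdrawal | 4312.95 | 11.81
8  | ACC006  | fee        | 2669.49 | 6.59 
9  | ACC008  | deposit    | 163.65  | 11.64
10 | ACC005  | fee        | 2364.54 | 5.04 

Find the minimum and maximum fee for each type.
SELECT type, MIN(fee), MAX(fee)
FROM transactions
GROUP BY type

Result:
  deposit: min=1.08, max=14.17
  fee: min=5.04, max=10.57
  transfer: min=7.53, max=7.53
  withdrawal: min=11.81, max=19.13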